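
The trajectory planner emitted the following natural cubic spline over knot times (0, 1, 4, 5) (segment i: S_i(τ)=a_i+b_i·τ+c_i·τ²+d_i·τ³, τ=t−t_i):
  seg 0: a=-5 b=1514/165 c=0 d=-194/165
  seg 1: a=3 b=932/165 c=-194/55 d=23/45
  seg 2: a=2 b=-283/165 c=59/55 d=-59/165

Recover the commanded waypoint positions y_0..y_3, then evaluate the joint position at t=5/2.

y_0 = S_0(0) = a_0 = -5
y_1 = S_1(0) = a_1 = 3
y_2 = S_2(0) = a_2 = 2
y_3 = S_2(1) = 1
t_q=5/2 is in segment 1 (τ=3/2); S_1(τ)=463/88

y_0=-5 y_1=3 y_2=2 y_3=1
S(5/2) = 463/88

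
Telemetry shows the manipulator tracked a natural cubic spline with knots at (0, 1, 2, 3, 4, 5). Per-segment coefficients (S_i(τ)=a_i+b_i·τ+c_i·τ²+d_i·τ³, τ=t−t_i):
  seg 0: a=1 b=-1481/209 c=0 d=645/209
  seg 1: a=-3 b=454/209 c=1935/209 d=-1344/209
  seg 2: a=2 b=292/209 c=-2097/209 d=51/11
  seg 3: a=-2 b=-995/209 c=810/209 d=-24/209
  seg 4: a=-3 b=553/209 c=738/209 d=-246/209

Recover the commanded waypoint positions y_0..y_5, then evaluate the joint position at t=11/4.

y_0 = S_0(0) = a_0 = 1
y_1 = S_1(0) = a_1 = -3
y_2 = S_2(0) = a_2 = 2
y_3 = S_3(0) = a_3 = -2
y_4 = S_4(0) = a_4 = -3
y_5 = S_4(1) = 2
t_q=11/4 is in segment 2 (τ=3/4); S_2(τ)=-8561/13376

y_0=1 y_1=-3 y_2=2 y_3=-2 y_4=-3 y_5=2
S(11/4) = -8561/13376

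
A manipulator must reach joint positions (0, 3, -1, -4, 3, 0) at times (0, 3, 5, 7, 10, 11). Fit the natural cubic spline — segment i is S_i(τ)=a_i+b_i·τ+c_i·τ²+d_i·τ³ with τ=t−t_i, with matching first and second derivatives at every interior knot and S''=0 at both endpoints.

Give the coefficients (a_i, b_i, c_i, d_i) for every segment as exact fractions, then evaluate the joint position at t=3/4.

  seg 0: a=0 b=9553/5076 c=0 d=-4477/45684
  seg 1: a=3 b=-1939/2538 c=-4477/5076 d=335/2538
  seg 2: a=-1 b=-2291/846 c=-457/5076 d=3523/10152
  seg 3: a=-4 b=1391/1269 c=2528/1269 d=-6014/11421
  seg 4: a=3 b=-1483/1269 c=-1162/423 d=1162/1269
S(3/4) = 49457/36096

Δ: Δ0=1, Δ1=-2, Δ2=-3/2, Δ3=7/3, Δ4=-3
row 1: diag=10, rhs=-18; c'=1/5, d'=-9/5
row 2: denom=8−2·1/5=38/5; d'=(3−2·-9/5)/(38/5)=33/38
row 3: denom=10−2·5/19=180/19; d'=(23−2·33/38)/(180/19)=101/45
row 4: denom=8−3·19/60=141/20; d'=(-32−3·101/45)/(141/20)=-2324/423
back: M4=-2324/423
back: M3=101/45−19/60·-2324/423=5056/1269
back: M2=33/38−5/19·5056/1269=-457/2538
back: M1=-9/5−1/5·-457/2538=-4477/2538
M: M0=0, M1=-4477/2538, M2=-457/2538, M3=5056/1269, M4=-2324/423, M5=0
seg 0: a=0, c=M0/2=0, d=(M1−M0)/(6·3)=-4477/45684, b=Δ0−h0·(2M0+M1)/6=9553/5076
seg 1: a=3, c=M1/2=-4477/5076, d=(M2−M1)/(6·2)=335/2538, b=Δ1−h1·(2M1+M2)/6=-1939/2538
seg 2: a=-1, c=M2/2=-457/5076, d=(M3−M2)/(6·2)=3523/10152, b=Δ2−h2·(2M2+M3)/6=-2291/846
seg 3: a=-4, c=M3/2=2528/1269, d=(M4−M3)/(6·3)=-6014/11421, b=Δ3−h3·(2M3+M4)/6=1391/1269
seg 4: a=3, c=M4/2=-1162/423, d=(M5−M4)/(6·1)=1162/1269, b=Δ4−h4·(2M4+M5)/6=-1483/1269
t_q=3/4 → seg 0, τ=3/4; S=0+9553/5076·τ+0·τ²+-4477/45684·τ³=49457/36096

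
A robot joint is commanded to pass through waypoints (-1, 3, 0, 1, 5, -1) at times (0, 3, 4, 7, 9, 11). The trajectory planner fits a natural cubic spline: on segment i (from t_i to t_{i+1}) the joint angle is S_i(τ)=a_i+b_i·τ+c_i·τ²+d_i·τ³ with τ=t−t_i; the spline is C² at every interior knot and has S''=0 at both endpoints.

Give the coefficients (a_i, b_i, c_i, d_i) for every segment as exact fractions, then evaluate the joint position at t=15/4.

Δ: Δ0=4/3, Δ1=-3, Δ2=1/3, Δ3=2, Δ4=-3
row 1: diag=8, rhs=-26; c'=1/8, d'=-13/4
row 2: denom=8−1·1/8=63/8; d'=(20−1·-13/4)/(63/8)=62/21
row 3: denom=10−3·8/21=62/7; d'=(10−3·62/21)/(62/7)=4/31
row 4: denom=8−2·7/31=234/31; d'=(-30−2·4/31)/(234/31)=-469/117
back: M4=-469/117
back: M3=4/31−7/31·-469/117=121/117
back: M2=62/21−8/21·121/117=898/351
back: M1=-13/4−1/8·898/351=-1253/351
M: M0=0, M1=-1253/351, M2=898/351, M3=121/117, M4=-469/117, M5=0
seg 0: a=-1, c=M0/2=0, d=(M1−M0)/(6·3)=-1253/6318, b=Δ0−h0·(2M0+M1)/6=2189/702
seg 1: a=3, c=M1/2=-1253/702, d=(M2−M1)/(6·1)=239/234, b=Δ1−h1·(2M1+M2)/6=-785/351
seg 2: a=0, c=M2/2=449/351, d=(M3−M2)/(6·3)=-535/6318, b=Δ2−h2·(2M2+M3)/6=-1925/702
seg 3: a=1, c=M3/2=121/234, d=(M4−M3)/(6·2)=-295/702, b=Δ3−h3·(2M3+M4)/6=929/351
seg 4: a=5, c=M4/2=-469/234, d=(M5−M4)/(6·2)=469/1404, b=Δ4−h4·(2M4+M5)/6=-115/351
t_q=15/4 → seg 1, τ=3/4; S=3+-785/351·τ+-1253/702·τ²+239/234·τ³=11225/14976

  seg 0: a=-1 b=2189/702 c=0 d=-1253/6318
  seg 1: a=3 b=-785/351 c=-1253/702 d=239/234
  seg 2: a=0 b=-1925/702 c=449/351 d=-535/6318
  seg 3: a=1 b=929/351 c=121/234 d=-295/702
  seg 4: a=5 b=-115/351 c=-469/234 d=469/1404
S(15/4) = 11225/14976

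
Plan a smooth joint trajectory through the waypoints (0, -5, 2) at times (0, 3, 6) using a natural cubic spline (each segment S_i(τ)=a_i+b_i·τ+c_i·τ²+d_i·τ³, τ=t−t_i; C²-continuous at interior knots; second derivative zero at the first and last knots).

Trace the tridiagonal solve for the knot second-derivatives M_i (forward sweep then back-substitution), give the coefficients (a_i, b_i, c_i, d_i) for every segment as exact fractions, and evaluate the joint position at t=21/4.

Δ: Δ0=-5/3, Δ1=7/3
row 1: diag=12, rhs=24; c'=1/4, d'=2
back: M1=2
M: M0=0, M1=2, M2=0
seg 0: a=0, c=M0/2=0, d=(M1−M0)/(6·3)=1/9, b=Δ0−h0·(2M0+M1)/6=-8/3
seg 1: a=-5, c=M1/2=1, d=(M2−M1)/(6·3)=-1/9, b=Δ1−h1·(2M1+M2)/6=1/3
t_q=21/4 → seg 1, τ=9/4; S=-5+1/3·τ+1·τ²+-1/9·τ³=-29/64

  seg 0: a=0 b=-8/3 c=0 d=1/9
  seg 1: a=-5 b=1/3 c=1 d=-1/9
S(21/4) = -29/64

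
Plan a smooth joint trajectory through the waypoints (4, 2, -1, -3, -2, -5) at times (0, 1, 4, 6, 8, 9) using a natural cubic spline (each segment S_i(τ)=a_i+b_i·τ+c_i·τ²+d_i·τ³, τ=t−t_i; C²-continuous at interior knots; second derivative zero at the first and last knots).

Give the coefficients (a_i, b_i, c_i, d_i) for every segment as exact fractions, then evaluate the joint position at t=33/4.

  seg 0: a=4 b=-1594/733 c=0 d=128/733
  seg 1: a=2 b=-1210/733 c=384/733 d=-75/733
  seg 2: a=-1 b=-931/733 c=-291/733 d=195/733
  seg 3: a=-3 b=245/733 c=879/733 d=-3273/5864
  seg 4: a=-2 b=-2297/1466 c=-6303/2932 d=2101/2932
S(33/4) = -471911/187648

Δ: Δ0=-2, Δ1=-1, Δ2=-1, Δ3=1/2, Δ4=-3
row 1: diag=8, rhs=6; c'=3/8, d'=3/4
row 2: denom=10−3·3/8=71/8; d'=(0−3·3/4)/(71/8)=-18/71
row 3: denom=8−2·16/71=536/71; d'=(9−2·-18/71)/(536/71)=675/536
row 4: denom=6−2·71/268=733/134; d'=(-21−2·675/536)/(733/134)=-6303/1466
back: M4=-6303/1466
back: M3=675/536−71/268·-6303/1466=1758/733
back: M2=-18/71−16/71·1758/733=-582/733
back: M1=3/4−3/8·-582/733=768/733
M: M0=0, M1=768/733, M2=-582/733, M3=1758/733, M4=-6303/1466, M5=0
seg 0: a=4, c=M0/2=0, d=(M1−M0)/(6·1)=128/733, b=Δ0−h0·(2M0+M1)/6=-1594/733
seg 1: a=2, c=M1/2=384/733, d=(M2−M1)/(6·3)=-75/733, b=Δ1−h1·(2M1+M2)/6=-1210/733
seg 2: a=-1, c=M2/2=-291/733, d=(M3−M2)/(6·2)=195/733, b=Δ2−h2·(2M2+M3)/6=-931/733
seg 3: a=-3, c=M3/2=879/733, d=(M4−M3)/(6·2)=-3273/5864, b=Δ3−h3·(2M3+M4)/6=245/733
seg 4: a=-2, c=M4/2=-6303/2932, d=(M5−M4)/(6·1)=2101/2932, b=Δ4−h4·(2M4+M5)/6=-2297/1466
t_q=33/4 → seg 4, τ=1/4; S=-2+-2297/1466·τ+-6303/2932·τ²+2101/2932·τ³=-471911/187648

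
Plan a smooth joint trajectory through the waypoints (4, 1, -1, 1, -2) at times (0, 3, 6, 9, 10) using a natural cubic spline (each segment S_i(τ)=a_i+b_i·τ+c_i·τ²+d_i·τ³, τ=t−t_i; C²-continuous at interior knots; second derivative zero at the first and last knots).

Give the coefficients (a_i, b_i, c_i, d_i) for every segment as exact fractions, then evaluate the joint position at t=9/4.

  seg 0: a=4 b=-8/9 c=0 d=-1/81
  seg 1: a=1 b=-11/9 c=-1/9 d=8/81
  seg 2: a=-1 b=7/9 c=7/9 d=-22/81
  seg 3: a=1 b=-17/9 c=-5/3 d=5/9
S(9/4) = 119/64

Δ: Δ0=-1, Δ1=-2/3, Δ2=2/3, Δ3=-3
row 1: diag=12, rhs=2; c'=1/4, d'=1/6
row 2: denom=12−3·1/4=45/4; d'=(8−3·1/6)/(45/4)=2/3
row 3: denom=8−3·4/15=36/5; d'=(-22−3·2/3)/(36/5)=-10/3
back: M3=-10/3
back: M2=2/3−4/15·-10/3=14/9
back: M1=1/6−1/4·14/9=-2/9
M: M0=0, M1=-2/9, M2=14/9, M3=-10/3, M4=0
seg 0: a=4, c=M0/2=0, d=(M1−M0)/(6·3)=-1/81, b=Δ0−h0·(2M0+M1)/6=-8/9
seg 1: a=1, c=M1/2=-1/9, d=(M2−M1)/(6·3)=8/81, b=Δ1−h1·(2M1+M2)/6=-11/9
seg 2: a=-1, c=M2/2=7/9, d=(M3−M2)/(6·3)=-22/81, b=Δ2−h2·(2M2+M3)/6=7/9
seg 3: a=1, c=M3/2=-5/3, d=(M4−M3)/(6·1)=5/9, b=Δ3−h3·(2M3+M4)/6=-17/9
t_q=9/4 → seg 0, τ=9/4; S=4+-8/9·τ+0·τ²+-1/81·τ³=119/64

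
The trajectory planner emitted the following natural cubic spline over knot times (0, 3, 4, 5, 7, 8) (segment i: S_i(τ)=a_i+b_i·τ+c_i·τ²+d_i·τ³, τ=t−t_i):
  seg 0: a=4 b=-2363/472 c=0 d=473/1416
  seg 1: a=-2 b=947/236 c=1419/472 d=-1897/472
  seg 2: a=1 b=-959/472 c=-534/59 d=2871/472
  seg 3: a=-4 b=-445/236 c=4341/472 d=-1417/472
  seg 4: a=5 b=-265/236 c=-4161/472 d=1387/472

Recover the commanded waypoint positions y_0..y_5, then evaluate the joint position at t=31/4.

y_0 = S_0(0) = a_0 = 4
y_1 = S_1(0) = a_1 = -2
y_2 = S_2(0) = a_2 = 1
y_3 = S_3(0) = a_3 = -4
y_4 = S_4(0) = a_4 = 5
y_5 = S_4(1) = -2
t_q=31/4 is in segment 4 (τ=3/4); S_4(τ)=13253/30208

y_0=4 y_1=-2 y_2=1 y_3=-4 y_4=5 y_5=-2
S(31/4) = 13253/30208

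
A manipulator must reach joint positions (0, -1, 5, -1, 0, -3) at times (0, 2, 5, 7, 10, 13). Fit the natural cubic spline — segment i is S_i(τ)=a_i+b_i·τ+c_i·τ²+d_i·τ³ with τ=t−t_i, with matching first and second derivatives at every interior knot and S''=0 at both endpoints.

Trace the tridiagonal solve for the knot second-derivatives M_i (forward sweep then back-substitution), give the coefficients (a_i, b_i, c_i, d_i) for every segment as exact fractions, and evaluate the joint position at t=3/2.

  seg 0: a=0 b=-9319/6414 c=0 d=764/3207
  seg 1: a=-1 b=9017/6414 c=1528/1069 d=-23693/57726
  seg 2: a=5 b=-3527/3207 c=-14525/6414 d=8431/12828
  seg 3: a=-1 b=-2428/1069 c=5384/3207 d=-7799/28863
  seg 4: a=0 b=541/1069 c=-805/1069 d=805/9621
S(3/2) = -5881/4276

Δ: Δ0=-1/2, Δ1=2, Δ2=-3, Δ3=1/3, Δ4=-1
row 1: diag=10, rhs=15; c'=3/10, d'=3/2
row 2: denom=10−3·3/10=91/10; d'=(-30−3·3/2)/(91/10)=-345/91
row 3: denom=10−2·20/91=870/91; d'=(20−2·-345/91)/(870/91)=251/87
row 4: denom=12−3·91/290=3207/290; d'=(-8−3·251/87)/(3207/290)=-1610/1069
back: M4=-1610/1069
back: M3=251/87−91/290·-1610/1069=10768/3207
back: M2=-345/91−20/91·10768/3207=-14525/3207
back: M1=3/2−3/10·-14525/3207=3056/1069
M: M0=0, M1=3056/1069, M2=-14525/3207, M3=10768/3207, M4=-1610/1069, M5=0
seg 0: a=0, c=M0/2=0, d=(M1−M0)/(6·2)=764/3207, b=Δ0−h0·(2M0+M1)/6=-9319/6414
seg 1: a=-1, c=M1/2=1528/1069, d=(M2−M1)/(6·3)=-23693/57726, b=Δ1−h1·(2M1+M2)/6=9017/6414
seg 2: a=5, c=M2/2=-14525/6414, d=(M3−M2)/(6·2)=8431/12828, b=Δ2−h2·(2M2+M3)/6=-3527/3207
seg 3: a=-1, c=M3/2=5384/3207, d=(M4−M3)/(6·3)=-7799/28863, b=Δ3−h3·(2M3+M4)/6=-2428/1069
seg 4: a=0, c=M4/2=-805/1069, d=(M5−M4)/(6·3)=805/9621, b=Δ4−h4·(2M4+M5)/6=541/1069
t_q=3/2 → seg 0, τ=3/2; S=0+-9319/6414·τ+0·τ²+764/3207·τ³=-5881/4276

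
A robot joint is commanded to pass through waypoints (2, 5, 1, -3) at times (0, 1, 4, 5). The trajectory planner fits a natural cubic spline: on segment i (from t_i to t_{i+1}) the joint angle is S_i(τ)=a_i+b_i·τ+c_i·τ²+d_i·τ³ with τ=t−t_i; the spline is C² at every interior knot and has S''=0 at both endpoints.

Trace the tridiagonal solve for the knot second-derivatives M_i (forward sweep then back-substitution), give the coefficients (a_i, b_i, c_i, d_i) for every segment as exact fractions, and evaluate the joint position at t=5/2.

  seg 0: a=2 b=115/33 c=0 d=-16/33
  seg 1: a=5 b=67/33 c=-16/11 d=1/9
  seg 2: a=1 b=-122/33 c=-5/11 d=5/33
S(5/2) = 453/88

Δ: Δ0=3, Δ1=-4/3, Δ2=-4
row 1: diag=8, rhs=-26; c'=3/8, d'=-13/4
row 2: denom=8−3·3/8=55/8; d'=(-16−3·-13/4)/(55/8)=-10/11
back: M2=-10/11
back: M1=-13/4−3/8·-10/11=-32/11
M: M0=0, M1=-32/11, M2=-10/11, M3=0
seg 0: a=2, c=M0/2=0, d=(M1−M0)/(6·1)=-16/33, b=Δ0−h0·(2M0+M1)/6=115/33
seg 1: a=5, c=M1/2=-16/11, d=(M2−M1)/(6·3)=1/9, b=Δ1−h1·(2M1+M2)/6=67/33
seg 2: a=1, c=M2/2=-5/11, d=(M3−M2)/(6·1)=5/33, b=Δ2−h2·(2M2+M3)/6=-122/33
t_q=5/2 → seg 1, τ=3/2; S=5+67/33·τ+-16/11·τ²+1/9·τ³=453/88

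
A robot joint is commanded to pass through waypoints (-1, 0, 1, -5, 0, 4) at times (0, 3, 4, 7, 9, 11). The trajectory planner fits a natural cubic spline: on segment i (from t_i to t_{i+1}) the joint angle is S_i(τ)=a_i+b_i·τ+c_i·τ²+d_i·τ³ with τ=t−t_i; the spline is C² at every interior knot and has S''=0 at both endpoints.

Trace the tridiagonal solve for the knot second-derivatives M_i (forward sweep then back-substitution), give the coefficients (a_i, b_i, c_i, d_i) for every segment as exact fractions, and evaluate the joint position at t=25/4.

  seg 0: a=-1 b=-685/4212 c=0 d=2089/37908
  seg 1: a=0 b=2791/2106 c=2089/4212 d=-1153/1404
  seg 2: a=1 b=-617/4212 c=-2072/1053 d=17057/37908
  seg 3: a=-5 b=413/2106 c=2923/1404 d=-3917/8424
  seg 4: a=0 b=3100/1053 c=-497/702 d=497/4212
S(25/4) = -124775/29952

Δ: Δ0=1/3, Δ1=1, Δ2=-2, Δ3=5/2, Δ4=2
row 1: diag=8, rhs=4; c'=1/8, d'=1/2
row 2: denom=8−1·1/8=63/8; d'=(-18−1·1/2)/(63/8)=-148/63
row 3: denom=10−3·8/21=62/7; d'=(27−3·-148/63)/(62/7)=715/186
row 4: denom=8−2·7/31=234/31; d'=(-3−2·715/186)/(234/31)=-497/351
back: M4=-497/351
back: M3=715/186−7/31·-497/351=2923/702
back: M2=-148/63−8/21·2923/702=-4144/1053
back: M1=1/2−1/8·-4144/1053=2089/2106
M: M0=0, M1=2089/2106, M2=-4144/1053, M3=2923/702, M4=-497/351, M5=0
seg 0: a=-1, c=M0/2=0, d=(M1−M0)/(6·3)=2089/37908, b=Δ0−h0·(2M0+M1)/6=-685/4212
seg 1: a=0, c=M1/2=2089/4212, d=(M2−M1)/(6·1)=-1153/1404, b=Δ1−h1·(2M1+M2)/6=2791/2106
seg 2: a=1, c=M2/2=-2072/1053, d=(M3−M2)/(6·3)=17057/37908, b=Δ2−h2·(2M2+M3)/6=-617/4212
seg 3: a=-5, c=M3/2=2923/1404, d=(M4−M3)/(6·2)=-3917/8424, b=Δ3−h3·(2M3+M4)/6=413/2106
seg 4: a=0, c=M4/2=-497/702, d=(M5−M4)/(6·2)=497/4212, b=Δ4−h4·(2M4+M5)/6=3100/1053
t_q=25/4 → seg 2, τ=9/4; S=1+-617/4212·τ+-2072/1053·τ²+17057/37908·τ³=-124775/29952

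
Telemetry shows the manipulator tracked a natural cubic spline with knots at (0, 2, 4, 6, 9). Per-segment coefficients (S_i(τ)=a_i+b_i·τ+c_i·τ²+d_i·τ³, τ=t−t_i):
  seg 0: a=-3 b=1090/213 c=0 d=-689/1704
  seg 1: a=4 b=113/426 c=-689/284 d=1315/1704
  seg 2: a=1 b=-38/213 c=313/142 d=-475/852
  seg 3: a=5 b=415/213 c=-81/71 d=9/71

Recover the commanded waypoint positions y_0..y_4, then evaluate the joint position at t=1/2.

y_0 = S_0(0) = a_0 = -3
y_1 = S_1(0) = a_1 = 4
y_2 = S_2(0) = a_2 = 1
y_3 = S_3(0) = a_3 = 5
y_4 = S_3(3) = 4
t_q=1/2 is in segment 0 (τ=1/2); S_0(τ)=-2235/4544

y_0=-3 y_1=4 y_2=1 y_3=5 y_4=4
S(1/2) = -2235/4544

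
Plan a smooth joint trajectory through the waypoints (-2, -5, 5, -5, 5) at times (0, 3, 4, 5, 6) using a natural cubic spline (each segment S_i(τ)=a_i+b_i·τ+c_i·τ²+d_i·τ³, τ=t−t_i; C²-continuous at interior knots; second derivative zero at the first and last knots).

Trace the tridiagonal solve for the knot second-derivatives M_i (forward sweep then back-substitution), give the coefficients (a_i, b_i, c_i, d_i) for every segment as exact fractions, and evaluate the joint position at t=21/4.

Δ: Δ0=-1, Δ1=10, Δ2=-10, Δ3=10
row 1: diag=8, rhs=66; c'=1/8, d'=33/4
row 2: denom=4−1·1/8=31/8; d'=(-120−1·33/4)/(31/8)=-1026/31
row 3: denom=4−1·8/31=116/31; d'=(120−1·-1026/31)/(116/31)=2373/58
back: M3=2373/58
back: M2=-1026/31−8/31·2373/58=-1266/29
back: M1=33/4−1/8·-1266/29=795/58
M: M0=0, M1=795/58, M2=-1266/29, M3=2373/58, M4=0
seg 0: a=-2, c=M0/2=0, d=(M1−M0)/(6·3)=265/348, b=Δ0−h0·(2M0+M1)/6=-911/116
seg 1: a=-5, c=M1/2=795/116, d=(M2−M1)/(6·1)=-1109/116, b=Δ1−h1·(2M1+M2)/6=737/58
seg 2: a=5, c=M2/2=-633/29, d=(M3−M2)/(6·1)=1635/116, b=Δ2−h2·(2M2+M3)/6=-263/116
seg 3: a=-5, c=M3/2=2373/116, d=(M4−M3)/(6·1)=-791/116, b=Δ3−h3·(2M3+M4)/6=-211/58
t_q=21/4 → seg 3, τ=1/4; S=-5+-211/58·τ+2373/116·τ²+-791/116·τ³=-35171/7424

  seg 0: a=-2 b=-911/116 c=0 d=265/348
  seg 1: a=-5 b=737/58 c=795/116 d=-1109/116
  seg 2: a=5 b=-263/116 c=-633/29 d=1635/116
  seg 3: a=-5 b=-211/58 c=2373/116 d=-791/116
S(21/4) = -35171/7424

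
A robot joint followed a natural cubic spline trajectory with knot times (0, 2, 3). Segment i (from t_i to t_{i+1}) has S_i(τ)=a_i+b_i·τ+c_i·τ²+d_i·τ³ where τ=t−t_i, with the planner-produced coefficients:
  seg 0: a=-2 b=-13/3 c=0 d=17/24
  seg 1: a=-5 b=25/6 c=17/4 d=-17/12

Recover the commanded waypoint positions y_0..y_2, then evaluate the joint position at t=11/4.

y_0=-2 y_1=-5 y_2=2
S(11/4) = -21/256

y_0 = S_0(0) = a_0 = -2
y_1 = S_1(0) = a_1 = -5
y_2 = S_1(1) = 2
t_q=11/4 is in segment 1 (τ=3/4); S_1(τ)=-21/256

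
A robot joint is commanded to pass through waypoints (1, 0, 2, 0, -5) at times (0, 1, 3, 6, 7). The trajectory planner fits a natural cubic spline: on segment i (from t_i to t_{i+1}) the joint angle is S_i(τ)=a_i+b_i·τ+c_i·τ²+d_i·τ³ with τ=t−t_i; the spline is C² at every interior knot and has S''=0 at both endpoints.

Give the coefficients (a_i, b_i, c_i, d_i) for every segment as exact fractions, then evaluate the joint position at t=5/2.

Δ: Δ0=-1, Δ1=1, Δ2=-2/3, Δ3=-5
row 1: diag=6, rhs=12; c'=1/3, d'=2
row 2: denom=10−2·1/3=28/3; d'=(-10−2·2)/(28/3)=-3/2
row 3: denom=8−3·9/28=197/28; d'=(-26−3·-3/2)/(197/28)=-602/197
back: M3=-602/197
back: M2=-3/2−9/28·-602/197=-102/197
back: M1=2−1/3·-102/197=428/197
M: M0=0, M1=428/197, M2=-102/197, M3=-602/197, M4=0
seg 0: a=1, c=M0/2=0, d=(M1−M0)/(6·1)=214/591, b=Δ0−h0·(2M0+M1)/6=-805/591
seg 1: a=0, c=M1/2=214/197, d=(M2−M1)/(6·2)=-265/1182, b=Δ1−h1·(2M1+M2)/6=-163/591
seg 2: a=2, c=M2/2=-51/197, d=(M3−M2)/(6·3)=-250/1773, b=Δ2−h2·(2M2+M3)/6=815/591
seg 3: a=0, c=M3/2=-301/197, d=(M4−M3)/(6·1)=301/591, b=Δ3−h3·(2M3+M4)/6=-2353/591
t_q=5/2 → seg 1, τ=3/2; S=0+-163/591·τ+214/197·τ²+-265/1182·τ³=4015/3152

  seg 0: a=1 b=-805/591 c=0 d=214/591
  seg 1: a=0 b=-163/591 c=214/197 d=-265/1182
  seg 2: a=2 b=815/591 c=-51/197 d=-250/1773
  seg 3: a=0 b=-2353/591 c=-301/197 d=301/591
S(5/2) = 4015/3152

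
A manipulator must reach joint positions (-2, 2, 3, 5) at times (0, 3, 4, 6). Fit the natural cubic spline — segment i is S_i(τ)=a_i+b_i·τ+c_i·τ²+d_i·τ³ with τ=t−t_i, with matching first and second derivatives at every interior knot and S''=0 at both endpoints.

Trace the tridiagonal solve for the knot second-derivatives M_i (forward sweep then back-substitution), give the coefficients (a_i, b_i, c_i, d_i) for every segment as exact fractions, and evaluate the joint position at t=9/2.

Δ: Δ0=4/3, Δ1=1, Δ2=1
row 1: diag=8, rhs=-2; c'=1/8, d'=-1/4
row 2: denom=6−1·1/8=47/8; d'=(0−1·-1/4)/(47/8)=2/47
back: M2=2/47
back: M1=-1/4−1/8·2/47=-12/47
M: M0=0, M1=-12/47, M2=2/47, M3=0
seg 0: a=-2, c=M0/2=0, d=(M1−M0)/(6·3)=-2/141, b=Δ0−h0·(2M0+M1)/6=206/141
seg 1: a=2, c=M1/2=-6/47, d=(M2−M1)/(6·1)=7/141, b=Δ1−h1·(2M1+M2)/6=152/141
seg 2: a=3, c=M2/2=1/47, d=(M3−M2)/(6·2)=-1/282, b=Δ2−h2·(2M2+M3)/6=137/141
t_q=9/2 → seg 2, τ=1/2; S=3+137/141·τ+1/47·τ²+-1/282·τ³=2625/752

  seg 0: a=-2 b=206/141 c=0 d=-2/141
  seg 1: a=2 b=152/141 c=-6/47 d=7/141
  seg 2: a=3 b=137/141 c=1/47 d=-1/282
S(9/2) = 2625/752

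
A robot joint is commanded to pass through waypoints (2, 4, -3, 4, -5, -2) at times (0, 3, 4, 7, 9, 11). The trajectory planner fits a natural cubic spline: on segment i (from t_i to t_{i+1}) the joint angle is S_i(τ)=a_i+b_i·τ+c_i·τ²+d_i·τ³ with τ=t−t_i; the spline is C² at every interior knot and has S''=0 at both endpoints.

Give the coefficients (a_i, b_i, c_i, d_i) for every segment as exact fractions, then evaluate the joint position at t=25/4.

  seg 0: a=2 b=4466/1053 c=0 d=-3764/9477
  seg 1: a=4 b=-6826/1053 c=-3764/1053 d=1073/351
  seg 2: a=-3 b=-4697/1053 c=5893/1053 d=-10525/9477
  seg 3: a=4 b=-914/1053 c=-1544/351 d=10879/8424
  seg 4: a=-5 b=-6247/2106 c=4703/1404 d=-4703/8424
S(25/4) = 19807/7488

Δ: Δ0=2/3, Δ1=-7, Δ2=7/3, Δ3=-9/2, Δ4=3/2
row 1: diag=8, rhs=-46; c'=1/8, d'=-23/4
row 2: denom=8−1·1/8=63/8; d'=(56−1·-23/4)/(63/8)=494/63
row 3: denom=10−3·8/21=62/7; d'=(-41−3·494/63)/(62/7)=-1355/186
row 4: denom=8−2·7/31=234/31; d'=(36−2·-1355/186)/(234/31)=4703/702
back: M4=4703/702
back: M3=-1355/186−7/31·4703/702=-3088/351
back: M2=494/63−8/21·-3088/351=11786/1053
back: M1=-23/4−1/8·11786/1053=-7528/1053
M: M0=0, M1=-7528/1053, M2=11786/1053, M3=-3088/351, M4=4703/702, M5=0
seg 0: a=2, c=M0/2=0, d=(M1−M0)/(6·3)=-3764/9477, b=Δ0−h0·(2M0+M1)/6=4466/1053
seg 1: a=4, c=M1/2=-3764/1053, d=(M2−M1)/(6·1)=1073/351, b=Δ1−h1·(2M1+M2)/6=-6826/1053
seg 2: a=-3, c=M2/2=5893/1053, d=(M3−M2)/(6·3)=-10525/9477, b=Δ2−h2·(2M2+M3)/6=-4697/1053
seg 3: a=4, c=M3/2=-1544/351, d=(M4−M3)/(6·2)=10879/8424, b=Δ3−h3·(2M3+M4)/6=-914/1053
seg 4: a=-5, c=M4/2=4703/1404, d=(M5−M4)/(6·2)=-4703/8424, b=Δ4−h4·(2M4+M5)/6=-6247/2106
t_q=25/4 → seg 2, τ=9/4; S=-3+-4697/1053·τ+5893/1053·τ²+-10525/9477·τ³=19807/7488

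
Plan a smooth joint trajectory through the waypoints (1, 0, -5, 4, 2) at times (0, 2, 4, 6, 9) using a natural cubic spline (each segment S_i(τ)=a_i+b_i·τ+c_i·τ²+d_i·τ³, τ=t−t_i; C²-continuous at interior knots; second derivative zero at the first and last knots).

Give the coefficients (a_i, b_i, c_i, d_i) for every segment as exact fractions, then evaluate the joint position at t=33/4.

Δ: Δ0=-1/2, Δ1=-5/2, Δ2=9/2, Δ3=-2/3
row 1: diag=8, rhs=-12; c'=1/4, d'=-3/2
row 2: denom=8−2·1/4=15/2; d'=(42−2·-3/2)/(15/2)=6
row 3: denom=10−2·4/15=142/15; d'=(-31−2·6)/(142/15)=-645/142
back: M3=-645/142
back: M2=6−4/15·-645/142=512/71
back: M1=-3/2−1/4·512/71=-469/142
M: M0=0, M1=-469/142, M2=512/71, M3=-645/142, M4=0
seg 0: a=1, c=M0/2=0, d=(M1−M0)/(6·2)=-469/1704, b=Δ0−h0·(2M0+M1)/6=128/213
seg 1: a=0, c=M1/2=-469/284, d=(M2−M1)/(6·2)=1493/1704, b=Δ1−h1·(2M1+M2)/6=-1151/426
seg 2: a=-5, c=M2/2=256/71, d=(M3−M2)/(6·2)=-1669/1704, b=Δ2−h2·(2M2+M3)/6=257/213
seg 3: a=4, c=M3/2=-645/284, d=(M4−M3)/(6·3)=215/852, b=Δ3−h3·(2M3+M4)/6=1651/426
t_q=33/4 → seg 3, τ=9/4; S=4+1651/426·τ+-645/284·τ²+215/852·τ³=74465/18176

  seg 0: a=1 b=128/213 c=0 d=-469/1704
  seg 1: a=0 b=-1151/426 c=-469/284 d=1493/1704
  seg 2: a=-5 b=257/213 c=256/71 d=-1669/1704
  seg 3: a=4 b=1651/426 c=-645/284 d=215/852
S(33/4) = 74465/18176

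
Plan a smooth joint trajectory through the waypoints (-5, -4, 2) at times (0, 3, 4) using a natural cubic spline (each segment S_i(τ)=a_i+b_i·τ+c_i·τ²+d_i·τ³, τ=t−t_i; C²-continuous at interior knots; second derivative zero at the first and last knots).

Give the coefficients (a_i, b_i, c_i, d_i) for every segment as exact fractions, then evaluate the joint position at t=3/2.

Δ: Δ0=1/3, Δ1=6
row 1: diag=8, rhs=34; c'=1/8, d'=17/4
back: M1=17/4
M: M0=0, M1=17/4, M2=0
seg 0: a=-5, c=M0/2=0, d=(M1−M0)/(6·3)=17/72, b=Δ0−h0·(2M0+M1)/6=-43/24
seg 1: a=-4, c=M1/2=17/8, d=(M2−M1)/(6·1)=-17/24, b=Δ1−h1·(2M1+M2)/6=55/12
t_q=3/2 → seg 0, τ=3/2; S=-5+-43/24·τ+0·τ²+17/72·τ³=-441/64

  seg 0: a=-5 b=-43/24 c=0 d=17/72
  seg 1: a=-4 b=55/12 c=17/8 d=-17/24
S(3/2) = -441/64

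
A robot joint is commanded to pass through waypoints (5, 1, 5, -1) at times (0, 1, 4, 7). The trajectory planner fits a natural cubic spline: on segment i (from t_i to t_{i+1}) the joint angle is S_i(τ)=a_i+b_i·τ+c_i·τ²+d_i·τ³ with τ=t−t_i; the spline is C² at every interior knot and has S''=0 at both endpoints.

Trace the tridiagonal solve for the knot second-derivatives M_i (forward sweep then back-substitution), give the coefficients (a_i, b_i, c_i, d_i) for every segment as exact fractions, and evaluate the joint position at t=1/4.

  seg 0: a=5 b=-422/87 c=0 d=74/87
  seg 1: a=1 b=-200/87 c=74/29 d=-350/783
  seg 2: a=5 b=82/87 c=-128/87 d=128/783
S(1/4) = 3527/928

Δ: Δ0=-4, Δ1=4/3, Δ2=-2
row 1: diag=8, rhs=32; c'=3/8, d'=4
row 2: denom=12−3·3/8=87/8; d'=(-20−3·4)/(87/8)=-256/87
back: M2=-256/87
back: M1=4−3/8·-256/87=148/29
M: M0=0, M1=148/29, M2=-256/87, M3=0
seg 0: a=5, c=M0/2=0, d=(M1−M0)/(6·1)=74/87, b=Δ0−h0·(2M0+M1)/6=-422/87
seg 1: a=1, c=M1/2=74/29, d=(M2−M1)/(6·3)=-350/783, b=Δ1−h1·(2M1+M2)/6=-200/87
seg 2: a=5, c=M2/2=-128/87, d=(M3−M2)/(6·3)=128/783, b=Δ2−h2·(2M2+M3)/6=82/87
t_q=1/4 → seg 0, τ=1/4; S=5+-422/87·τ+0·τ²+74/87·τ³=3527/928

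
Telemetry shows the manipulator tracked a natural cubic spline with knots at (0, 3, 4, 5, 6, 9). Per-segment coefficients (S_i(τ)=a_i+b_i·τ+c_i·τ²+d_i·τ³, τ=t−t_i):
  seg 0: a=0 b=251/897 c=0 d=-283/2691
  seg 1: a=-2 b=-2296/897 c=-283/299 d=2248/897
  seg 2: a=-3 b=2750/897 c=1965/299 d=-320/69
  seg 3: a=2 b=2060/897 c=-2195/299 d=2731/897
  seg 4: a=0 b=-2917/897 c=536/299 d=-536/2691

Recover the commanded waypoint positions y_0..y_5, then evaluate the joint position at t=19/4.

y_0=0 y_1=-2 y_2=-3 y_3=2 y_4=0 y_5=1
S(19/4) = 4973/4784

y_0 = S_0(0) = a_0 = 0
y_1 = S_1(0) = a_1 = -2
y_2 = S_2(0) = a_2 = -3
y_3 = S_3(0) = a_3 = 2
y_4 = S_4(0) = a_4 = 0
y_5 = S_4(3) = 1
t_q=19/4 is in segment 2 (τ=3/4); S_2(τ)=4973/4784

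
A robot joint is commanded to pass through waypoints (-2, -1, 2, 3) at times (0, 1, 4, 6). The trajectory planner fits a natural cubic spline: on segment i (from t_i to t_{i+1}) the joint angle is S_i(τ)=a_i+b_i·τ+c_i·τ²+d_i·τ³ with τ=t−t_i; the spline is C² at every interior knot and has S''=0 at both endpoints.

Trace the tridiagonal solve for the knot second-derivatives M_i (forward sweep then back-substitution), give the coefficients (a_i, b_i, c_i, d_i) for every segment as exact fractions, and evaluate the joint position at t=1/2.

Δ: Δ0=1, Δ1=1, Δ2=1/2
row 1: diag=8, rhs=0; c'=3/8, d'=0
row 2: denom=10−3·3/8=71/8; d'=(-3−3·0)/(71/8)=-24/71
back: M2=-24/71
back: M1=0−3/8·-24/71=9/71
M: M0=0, M1=9/71, M2=-24/71, M3=0
seg 0: a=-2, c=M0/2=0, d=(M1−M0)/(6·1)=3/142, b=Δ0−h0·(2M0+M1)/6=139/142
seg 1: a=-1, c=M1/2=9/142, d=(M2−M1)/(6·3)=-11/426, b=Δ1−h1·(2M1+M2)/6=74/71
seg 2: a=2, c=M2/2=-12/71, d=(M3−M2)/(6·2)=2/71, b=Δ2−h2·(2M2+M3)/6=103/142
t_q=1/2 → seg 0, τ=1/2; S=-2+139/142·τ+0·τ²+3/142·τ³=-1713/1136

  seg 0: a=-2 b=139/142 c=0 d=3/142
  seg 1: a=-1 b=74/71 c=9/142 d=-11/426
  seg 2: a=2 b=103/142 c=-12/71 d=2/71
S(1/2) = -1713/1136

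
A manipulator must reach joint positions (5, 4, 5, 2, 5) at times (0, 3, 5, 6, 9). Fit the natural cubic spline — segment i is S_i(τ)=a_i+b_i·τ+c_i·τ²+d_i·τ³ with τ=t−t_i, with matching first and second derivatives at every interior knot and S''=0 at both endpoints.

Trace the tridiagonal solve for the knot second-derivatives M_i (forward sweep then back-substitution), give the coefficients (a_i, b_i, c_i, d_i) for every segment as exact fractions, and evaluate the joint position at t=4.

  seg 0: a=5 b=-911/876 c=0 d=619/7884
  seg 1: a=4 b=473/438 c=619/876 d=-291/584
  seg 2: a=5 b=-454/219 c=-500/219 d=99/73
  seg 3: a=2 b=-563/219 c=391/219 d=-391/1971
S(4) = 9265/1752

Δ: Δ0=-1/3, Δ1=1/2, Δ2=-3, Δ3=1
row 1: diag=10, rhs=5; c'=1/5, d'=1/2
row 2: denom=6−2·1/5=28/5; d'=(-21−2·1/2)/(28/5)=-55/14
row 3: denom=8−1·5/28=219/28; d'=(24−1·-55/14)/(219/28)=782/219
back: M3=782/219
back: M2=-55/14−5/28·782/219=-1000/219
back: M1=1/2−1/5·-1000/219=619/438
M: M0=0, M1=619/438, M2=-1000/219, M3=782/219, M4=0
seg 0: a=5, c=M0/2=0, d=(M1−M0)/(6·3)=619/7884, b=Δ0−h0·(2M0+M1)/6=-911/876
seg 1: a=4, c=M1/2=619/876, d=(M2−M1)/(6·2)=-291/584, b=Δ1−h1·(2M1+M2)/6=473/438
seg 2: a=5, c=M2/2=-500/219, d=(M3−M2)/(6·1)=99/73, b=Δ2−h2·(2M2+M3)/6=-454/219
seg 3: a=2, c=M3/2=391/219, d=(M4−M3)/(6·3)=-391/1971, b=Δ3−h3·(2M3+M4)/6=-563/219
t_q=4 → seg 1, τ=1; S=4+473/438·τ+619/876·τ²+-291/584·τ³=9265/1752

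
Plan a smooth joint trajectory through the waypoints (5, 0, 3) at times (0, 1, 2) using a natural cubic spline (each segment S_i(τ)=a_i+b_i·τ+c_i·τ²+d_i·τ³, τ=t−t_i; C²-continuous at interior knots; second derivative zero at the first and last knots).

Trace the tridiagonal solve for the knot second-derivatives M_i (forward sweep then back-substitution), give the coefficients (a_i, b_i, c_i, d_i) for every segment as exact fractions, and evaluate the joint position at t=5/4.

Δ: Δ0=-5, Δ1=3
row 1: diag=4, rhs=48; c'=1/4, d'=12
back: M1=12
M: M0=0, M1=12, M2=0
seg 0: a=5, c=M0/2=0, d=(M1−M0)/(6·1)=2, b=Δ0−h0·(2M0+M1)/6=-7
seg 1: a=0, c=M1/2=6, d=(M2−M1)/(6·1)=-2, b=Δ1−h1·(2M1+M2)/6=-1
t_q=5/4 → seg 1, τ=1/4; S=0+-1·τ+6·τ²+-2·τ³=3/32

  seg 0: a=5 b=-7 c=0 d=2
  seg 1: a=0 b=-1 c=6 d=-2
S(5/4) = 3/32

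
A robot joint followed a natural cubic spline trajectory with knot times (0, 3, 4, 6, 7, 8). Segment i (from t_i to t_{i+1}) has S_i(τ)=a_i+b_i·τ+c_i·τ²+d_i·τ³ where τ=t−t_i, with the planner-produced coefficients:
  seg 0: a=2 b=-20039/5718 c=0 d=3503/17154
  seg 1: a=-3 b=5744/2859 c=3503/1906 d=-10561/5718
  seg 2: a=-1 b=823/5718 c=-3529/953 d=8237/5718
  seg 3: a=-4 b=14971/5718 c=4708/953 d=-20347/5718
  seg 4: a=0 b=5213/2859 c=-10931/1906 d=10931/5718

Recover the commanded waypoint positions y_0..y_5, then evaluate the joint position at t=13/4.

y_0 = S_0(0) = a_0 = 2
y_1 = S_1(0) = a_1 = -3
y_2 = S_2(0) = a_2 = -1
y_3 = S_3(0) = a_3 = -4
y_4 = S_4(0) = a_4 = 0
y_5 = S_4(1) = -2
t_q=13/4 is in segment 1 (τ=1/4); S_1(τ)=-294191/121984

y_0=2 y_1=-3 y_2=-1 y_3=-4 y_4=0 y_5=-2
S(13/4) = -294191/121984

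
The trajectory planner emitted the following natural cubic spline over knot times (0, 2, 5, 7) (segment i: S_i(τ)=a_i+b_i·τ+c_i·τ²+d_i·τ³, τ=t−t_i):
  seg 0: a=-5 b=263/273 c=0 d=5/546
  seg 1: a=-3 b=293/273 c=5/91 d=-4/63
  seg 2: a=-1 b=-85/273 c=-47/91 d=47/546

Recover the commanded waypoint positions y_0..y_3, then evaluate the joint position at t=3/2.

y_0 = S_0(0) = a_0 = -5
y_1 = S_1(0) = a_1 = -3
y_2 = S_2(0) = a_2 = -1
y_3 = S_2(2) = -3
t_q=3/2 is in segment 0 (τ=3/2); S_0(τ)=-733/208

y_0=-5 y_1=-3 y_2=-1 y_3=-3
S(3/2) = -733/208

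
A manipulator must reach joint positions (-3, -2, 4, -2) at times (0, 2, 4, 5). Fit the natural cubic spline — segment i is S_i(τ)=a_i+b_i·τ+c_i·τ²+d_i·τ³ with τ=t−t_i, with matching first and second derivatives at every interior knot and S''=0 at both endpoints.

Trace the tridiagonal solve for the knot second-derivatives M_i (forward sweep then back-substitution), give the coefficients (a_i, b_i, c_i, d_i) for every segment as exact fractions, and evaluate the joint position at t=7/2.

  seg 0: a=-3 b=-1 c=0 d=3/8
  seg 1: a=-2 b=7/2 c=9/4 d=-5/4
  seg 2: a=4 b=-5/2 c=-21/4 d=7/4
S(7/2) = 131/32

Δ: Δ0=1/2, Δ1=3, Δ2=-6
row 1: diag=8, rhs=15; c'=1/4, d'=15/8
row 2: denom=6−2·1/4=11/2; d'=(-54−2·15/8)/(11/2)=-21/2
back: M2=-21/2
back: M1=15/8−1/4·-21/2=9/2
M: M0=0, M1=9/2, M2=-21/2, M3=0
seg 0: a=-3, c=M0/2=0, d=(M1−M0)/(6·2)=3/8, b=Δ0−h0·(2M0+M1)/6=-1
seg 1: a=-2, c=M1/2=9/4, d=(M2−M1)/(6·2)=-5/4, b=Δ1−h1·(2M1+M2)/6=7/2
seg 2: a=4, c=M2/2=-21/4, d=(M3−M2)/(6·1)=7/4, b=Δ2−h2·(2M2+M3)/6=-5/2
t_q=7/2 → seg 1, τ=3/2; S=-2+7/2·τ+9/4·τ²+-5/4·τ³=131/32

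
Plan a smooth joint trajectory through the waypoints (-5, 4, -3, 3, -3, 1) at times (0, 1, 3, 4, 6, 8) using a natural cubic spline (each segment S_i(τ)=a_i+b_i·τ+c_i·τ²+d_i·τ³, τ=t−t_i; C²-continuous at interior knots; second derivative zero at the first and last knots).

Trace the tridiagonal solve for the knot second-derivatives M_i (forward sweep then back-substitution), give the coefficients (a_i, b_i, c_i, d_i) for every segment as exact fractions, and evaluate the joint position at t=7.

  seg 0: a=-5 b=411/34 c=0 d=-105/34
  seg 1: a=4 b=48/17 c=-315/34 d=415/136
  seg 2: a=-3 b=81/34 c=615/68 d=-369/68
  seg 3: a=3 b=285/68 c=-123/17 d=495/272
  seg 4: a=-3 b=-99/34 c=501/136 d=-167/272
S(7) = -773/272

Δ: Δ0=9, Δ1=-7/2, Δ2=6, Δ3=-3, Δ4=2
row 1: diag=6, rhs=-75; c'=1/3, d'=-25/2
row 2: denom=6−2·1/3=16/3; d'=(57−2·-25/2)/(16/3)=123/8
row 3: denom=6−1·3/16=93/16; d'=(-54−1·123/8)/(93/16)=-370/31
row 4: denom=8−2·32/93=680/93; d'=(30−2·-370/31)/(680/93)=501/68
back: M4=501/68
back: M3=-370/31−32/93·501/68=-246/17
back: M2=123/8−3/16·-246/17=615/34
back: M1=-25/2−1/3·615/34=-315/17
M: M0=0, M1=-315/17, M2=615/34, M3=-246/17, M4=501/68, M5=0
seg 0: a=-5, c=M0/2=0, d=(M1−M0)/(6·1)=-105/34, b=Δ0−h0·(2M0+M1)/6=411/34
seg 1: a=4, c=M1/2=-315/34, d=(M2−M1)/(6·2)=415/136, b=Δ1−h1·(2M1+M2)/6=48/17
seg 2: a=-3, c=M2/2=615/68, d=(M3−M2)/(6·1)=-369/68, b=Δ2−h2·(2M2+M3)/6=81/34
seg 3: a=3, c=M3/2=-123/17, d=(M4−M3)/(6·2)=495/272, b=Δ3−h3·(2M3+M4)/6=285/68
seg 4: a=-3, c=M4/2=501/136, d=(M5−M4)/(6·2)=-167/272, b=Δ4−h4·(2M4+M5)/6=-99/34
t_q=7 → seg 4, τ=1; S=-3+-99/34·τ+501/136·τ²+-167/272·τ³=-773/272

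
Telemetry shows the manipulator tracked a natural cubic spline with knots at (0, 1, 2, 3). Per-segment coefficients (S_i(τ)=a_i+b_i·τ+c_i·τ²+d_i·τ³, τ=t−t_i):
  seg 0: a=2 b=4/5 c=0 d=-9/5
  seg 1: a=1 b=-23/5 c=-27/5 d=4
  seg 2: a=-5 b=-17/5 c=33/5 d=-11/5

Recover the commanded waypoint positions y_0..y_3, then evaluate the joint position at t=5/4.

y_0 = S_0(0) = a_0 = 2
y_1 = S_1(0) = a_1 = 1
y_2 = S_2(0) = a_2 = -5
y_3 = S_2(1) = -4
t_q=5/4 is in segment 1 (τ=1/4); S_1(τ)=-17/40

y_0=2 y_1=1 y_2=-5 y_3=-4
S(5/4) = -17/40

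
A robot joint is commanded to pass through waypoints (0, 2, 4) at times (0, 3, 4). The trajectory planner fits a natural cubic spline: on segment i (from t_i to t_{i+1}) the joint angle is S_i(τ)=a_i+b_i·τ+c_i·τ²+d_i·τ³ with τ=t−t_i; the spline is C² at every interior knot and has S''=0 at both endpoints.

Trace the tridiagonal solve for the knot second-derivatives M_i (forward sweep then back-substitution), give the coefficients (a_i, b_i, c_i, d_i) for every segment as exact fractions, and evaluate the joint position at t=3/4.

Δ: Δ0=2/3, Δ1=2
row 1: diag=8, rhs=8; c'=1/8, d'=1
back: M1=1
M: M0=0, M1=1, M2=0
seg 0: a=0, c=M0/2=0, d=(M1−M0)/(6·3)=1/18, b=Δ0−h0·(2M0+M1)/6=1/6
seg 1: a=2, c=M1/2=1/2, d=(M2−M1)/(6·1)=-1/6, b=Δ1−h1·(2M1+M2)/6=5/3
t_q=3/4 → seg 0, τ=3/4; S=0+1/6·τ+0·τ²+1/18·τ³=19/128

  seg 0: a=0 b=1/6 c=0 d=1/18
  seg 1: a=2 b=5/3 c=1/2 d=-1/6
S(3/4) = 19/128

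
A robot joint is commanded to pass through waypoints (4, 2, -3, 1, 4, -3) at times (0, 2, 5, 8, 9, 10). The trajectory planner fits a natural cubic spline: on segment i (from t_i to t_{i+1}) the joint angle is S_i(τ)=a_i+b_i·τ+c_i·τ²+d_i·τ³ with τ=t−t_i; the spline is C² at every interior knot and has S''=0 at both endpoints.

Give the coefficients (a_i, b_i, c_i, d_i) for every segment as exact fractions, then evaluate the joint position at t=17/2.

  seg 0: a=4 b=-2375/3081 c=0 d=-353/6162
  seg 1: a=2 b=-4493/3081 c=-353/1027 d=65/711
  seg 2: a=-3 b=-3242/3081 c=492/1027 d=974/9243
  seg 3: a=1 b=14380/3081 c=1466/1027 d=-9535/3081
  seg 4: a=4 b=-5429/3081 c=-8069/1027 d=8069/3081
S(17/2) = 27143/8216

Δ: Δ0=-1, Δ1=-5/3, Δ2=4/3, Δ3=3, Δ4=-7
row 1: diag=10, rhs=-4; c'=3/10, d'=-2/5
row 2: denom=12−3·3/10=111/10; d'=(18−3·-2/5)/(111/10)=64/37
row 3: denom=8−3·10/37=266/37; d'=(10−3·64/37)/(266/37)=89/133
row 4: denom=4−1·37/266=1027/266; d'=(-60−1·89/133)/(1027/266)=-16138/1027
back: M4=-16138/1027
back: M3=89/133−37/266·-16138/1027=2932/1027
back: M2=64/37−10/37·2932/1027=984/1027
back: M1=-2/5−3/10·984/1027=-706/1027
M: M0=0, M1=-706/1027, M2=984/1027, M3=2932/1027, M4=-16138/1027, M5=0
seg 0: a=4, c=M0/2=0, d=(M1−M0)/(6·2)=-353/6162, b=Δ0−h0·(2M0+M1)/6=-2375/3081
seg 1: a=2, c=M1/2=-353/1027, d=(M2−M1)/(6·3)=65/711, b=Δ1−h1·(2M1+M2)/6=-4493/3081
seg 2: a=-3, c=M2/2=492/1027, d=(M3−M2)/(6·3)=974/9243, b=Δ2−h2·(2M2+M3)/6=-3242/3081
seg 3: a=1, c=M3/2=1466/1027, d=(M4−M3)/(6·1)=-9535/3081, b=Δ3−h3·(2M3+M4)/6=14380/3081
seg 4: a=4, c=M4/2=-8069/1027, d=(M5−M4)/(6·1)=8069/3081, b=Δ4−h4·(2M4+M5)/6=-5429/3081
t_q=17/2 → seg 3, τ=1/2; S=1+14380/3081·τ+1466/1027·τ²+-9535/3081·τ³=27143/8216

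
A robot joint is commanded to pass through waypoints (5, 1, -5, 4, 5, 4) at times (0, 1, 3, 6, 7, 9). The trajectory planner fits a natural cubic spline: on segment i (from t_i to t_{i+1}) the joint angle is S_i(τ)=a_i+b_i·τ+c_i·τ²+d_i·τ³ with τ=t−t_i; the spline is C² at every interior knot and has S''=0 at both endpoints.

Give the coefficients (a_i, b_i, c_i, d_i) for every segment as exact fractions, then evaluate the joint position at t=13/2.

  seg 0: a=5 b=-9021/2308 c=0 d=-211/2308
  seg 1: a=1 b=-4827/1154 c=-633/2308 d=999/2308
  seg 2: a=-5 b=-99/1154 c=5361/2308 d=-2987/6924
  seg 3: a=4 b=5085/2308 c=-900/577 d=823/2308
  seg 4: a=5 b=177/1154 c=-1131/2308 d=377/4616
S(13/2) = 87819/18464

Δ: Δ0=-4, Δ1=-3, Δ2=3, Δ3=1, Δ4=-1/2
row 1: diag=6, rhs=6; c'=1/3, d'=1
row 2: denom=10−2·1/3=28/3; d'=(36−2·1)/(28/3)=51/14
row 3: denom=8−3·9/28=197/28; d'=(-12−3·51/14)/(197/28)=-642/197
row 4: denom=6−1·28/197=1154/197; d'=(-9−1·-642/197)/(1154/197)=-1131/1154
back: M4=-1131/1154
back: M3=-642/197−28/197·-1131/1154=-1800/577
back: M2=51/14−9/28·-1800/577=5361/1154
back: M1=1−1/3·5361/1154=-633/1154
M: M0=0, M1=-633/1154, M2=5361/1154, M3=-1800/577, M4=-1131/1154, M5=0
seg 0: a=5, c=M0/2=0, d=(M1−M0)/(6·1)=-211/2308, b=Δ0−h0·(2M0+M1)/6=-9021/2308
seg 1: a=1, c=M1/2=-633/2308, d=(M2−M1)/(6·2)=999/2308, b=Δ1−h1·(2M1+M2)/6=-4827/1154
seg 2: a=-5, c=M2/2=5361/2308, d=(M3−M2)/(6·3)=-2987/6924, b=Δ2−h2·(2M2+M3)/6=-99/1154
seg 3: a=4, c=M3/2=-900/577, d=(M4−M3)/(6·1)=823/2308, b=Δ3−h3·(2M3+M4)/6=5085/2308
seg 4: a=5, c=M4/2=-1131/2308, d=(M5−M4)/(6·2)=377/4616, b=Δ4−h4·(2M4+M5)/6=177/1154
t_q=13/2 → seg 3, τ=1/2; S=4+5085/2308·τ+-900/577·τ²+823/2308·τ³=87819/18464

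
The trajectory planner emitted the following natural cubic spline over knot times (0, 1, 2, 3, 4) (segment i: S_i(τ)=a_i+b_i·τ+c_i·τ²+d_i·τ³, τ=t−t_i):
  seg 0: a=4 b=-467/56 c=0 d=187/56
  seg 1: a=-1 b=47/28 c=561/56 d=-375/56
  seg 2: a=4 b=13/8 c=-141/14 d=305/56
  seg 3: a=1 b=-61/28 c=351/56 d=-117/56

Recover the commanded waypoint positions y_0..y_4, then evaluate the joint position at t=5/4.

y_0=4 y_1=-1 y_2=4 y_3=1 y_4=3
S(5/4) = -211/3584

y_0 = S_0(0) = a_0 = 4
y_1 = S_1(0) = a_1 = -1
y_2 = S_2(0) = a_2 = 4
y_3 = S_3(0) = a_3 = 1
y_4 = S_3(1) = 3
t_q=5/4 is in segment 1 (τ=1/4); S_1(τ)=-211/3584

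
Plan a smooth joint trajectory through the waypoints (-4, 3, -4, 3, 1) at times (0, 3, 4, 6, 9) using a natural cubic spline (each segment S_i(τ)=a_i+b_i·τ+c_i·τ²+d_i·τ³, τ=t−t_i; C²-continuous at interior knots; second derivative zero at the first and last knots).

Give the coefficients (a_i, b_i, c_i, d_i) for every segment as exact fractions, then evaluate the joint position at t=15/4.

Δ: Δ0=7/3, Δ1=-7, Δ2=7/2, Δ3=-2/3
row 1: diag=8, rhs=-56; c'=1/8, d'=-7
row 2: denom=6−1·1/8=47/8; d'=(63−1·-7)/(47/8)=560/47
row 3: denom=10−2·16/47=438/47; d'=(-25−2·560/47)/(438/47)=-765/146
back: M3=-765/146
back: M2=560/47−16/47·-765/146=1000/73
back: M1=-7−1/8·1000/73=-636/73
M: M0=0, M1=-636/73, M2=1000/73, M3=-765/146, M4=0
seg 0: a=-4, c=M0/2=0, d=(M1−M0)/(6·3)=-106/219, b=Δ0−h0·(2M0+M1)/6=1465/219
seg 1: a=3, c=M1/2=-318/73, d=(M2−M1)/(6·1)=818/219, b=Δ1−h1·(2M1+M2)/6=-1397/219
seg 2: a=-4, c=M2/2=500/73, d=(M3−M2)/(6·2)=-2765/1752, b=Δ2−h2·(2M2+M3)/6=-851/219
seg 3: a=3, c=M3/2=-765/292, d=(M4−M3)/(6·3)=85/292, b=Δ3−h3·(2M3+M4)/6=2003/438
t_q=15/4 → seg 1, τ=3/4; S=3+-1397/219·τ+-318/73·τ²+818/219·τ³=-6211/2336

  seg 0: a=-4 b=1465/219 c=0 d=-106/219
  seg 1: a=3 b=-1397/219 c=-318/73 d=818/219
  seg 2: a=-4 b=-851/219 c=500/73 d=-2765/1752
  seg 3: a=3 b=2003/438 c=-765/292 d=85/292
S(15/4) = -6211/2336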